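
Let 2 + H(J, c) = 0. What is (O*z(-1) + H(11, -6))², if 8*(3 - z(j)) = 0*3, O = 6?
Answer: 256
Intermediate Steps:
H(J, c) = -2 (H(J, c) = -2 + 0 = -2)
z(j) = 3 (z(j) = 3 - 0*3 = 3 - ⅛*0 = 3 + 0 = 3)
(O*z(-1) + H(11, -6))² = (6*3 - 2)² = (18 - 2)² = 16² = 256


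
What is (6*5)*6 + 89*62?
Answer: 5698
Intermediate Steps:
(6*5)*6 + 89*62 = 30*6 + 5518 = 180 + 5518 = 5698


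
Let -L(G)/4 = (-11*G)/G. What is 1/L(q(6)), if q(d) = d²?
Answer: 1/44 ≈ 0.022727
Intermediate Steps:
L(G) = 44 (L(G) = -4*(-11*G)/G = -4*(-11) = 44)
1/L(q(6)) = 1/44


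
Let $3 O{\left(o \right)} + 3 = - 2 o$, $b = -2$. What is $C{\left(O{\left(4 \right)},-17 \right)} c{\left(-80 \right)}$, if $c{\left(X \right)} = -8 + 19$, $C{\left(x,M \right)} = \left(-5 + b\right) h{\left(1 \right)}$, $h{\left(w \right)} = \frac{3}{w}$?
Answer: $-231$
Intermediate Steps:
$O{\left(o \right)} = -1 - \frac{2 o}{3}$ ($O{\left(o \right)} = -1 + \frac{\left(-2\right) o}{3} = -1 - \frac{2 o}{3}$)
$C{\left(x,M \right)} = -21$ ($C{\left(x,M \right)} = \left(-5 - 2\right) \frac{3}{1} = - 7 \cdot 3 \cdot 1 = \left(-7\right) 3 = -21$)
$c{\left(X \right)} = 11$
$C{\left(O{\left(4 \right)},-17 \right)} c{\left(-80 \right)} = \left(-21\right) 11 = -231$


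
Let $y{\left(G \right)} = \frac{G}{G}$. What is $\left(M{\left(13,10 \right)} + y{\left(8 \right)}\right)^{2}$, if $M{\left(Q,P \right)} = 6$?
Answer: $49$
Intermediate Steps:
$y{\left(G \right)} = 1$
$\left(M{\left(13,10 \right)} + y{\left(8 \right)}\right)^{2} = \left(6 + 1\right)^{2} = 7^{2} = 49$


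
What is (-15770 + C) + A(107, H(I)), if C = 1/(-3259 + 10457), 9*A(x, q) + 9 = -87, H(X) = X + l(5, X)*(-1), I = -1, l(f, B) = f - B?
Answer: -340767713/21594 ≈ -15781.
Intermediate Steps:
H(X) = -5 + 2*X (H(X) = X + (5 - X)*(-1) = X + (-5 + X) = -5 + 2*X)
A(x, q) = -32/3 (A(x, q) = -1 + (⅑)*(-87) = -1 - 29/3 = -32/3)
C = 1/7198 ≈ 0.00013893
(-15770 + C) + A(107, H(I)) = (-15770 + 1/7198) - 32/3 = -113512459/7198 - 32/3 = -340767713/21594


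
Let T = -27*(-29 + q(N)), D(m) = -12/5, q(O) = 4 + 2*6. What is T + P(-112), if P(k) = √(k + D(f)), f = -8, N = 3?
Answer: 351 + 2*I*√715/5 ≈ 351.0 + 10.696*I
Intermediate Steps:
q(O) = 16 (q(O) = 4 + 12 = 16)
D(m) = -12/5 (D(m) = -12*⅕ = -12/5)
T = 351 (T = -27*(-29 + 16) = -27*(-13) = 351)
P(k) = √(-12/5 + k) (P(k) = √(k - 12/5) = √(-12/5 + k))
T + P(-112) = 351 + √(-60 + 25*(-112))/5 = 351 + √(-60 - 2800)/5 = 351 + √(-2860)/5 = 351 + (2*I*√715)/5 = 351 + 2*I*√715/5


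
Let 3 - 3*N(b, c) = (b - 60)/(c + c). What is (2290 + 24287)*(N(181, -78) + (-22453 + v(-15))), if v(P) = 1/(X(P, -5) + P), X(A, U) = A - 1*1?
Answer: -961881673349/1612 ≈ -5.9670e+8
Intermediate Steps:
X(A, U) = -1 + A (X(A, U) = A - 1 = -1 + A)
N(b, c) = 1 - (-60 + b)/(6*c) (N(b, c) = 1 - (b - 60)/(3*(c + c)) = 1 - (-60 + b)/(3*(2*c)) = 1 - (-60 + b)*1/(2*c)/3 = 1 - (-60 + b)/(6*c))
v(P) = 1/(-1 + 2*P) (v(P) = 1/((-1 + P) + P) = 1/(-1 + 2*P))
(2290 + 24287)*(N(181, -78) + (-22453 + v(-15))) = (2290 + 24287)*((10 - 78 - ⅙*181)/(-78) + (-22453 + 1/(-1 + 2*(-15)))) = 26577*(-(10 - 78 - 181/6)/78 + (-22453 + 1/(-1 - 30))) = 26577*(-1/78*(-589/6) + (-22453 + 1/(-31))) = 26577*(589/468 + (-22453 - 1/31)) = 26577*(589/468 - 696044/31) = 26577*(-325730333/14508) = -961881673349/1612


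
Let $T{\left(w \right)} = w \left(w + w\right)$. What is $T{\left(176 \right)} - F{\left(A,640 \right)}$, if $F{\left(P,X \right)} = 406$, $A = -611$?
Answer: $61546$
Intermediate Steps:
$T{\left(w \right)} = 2 w^{2}$ ($T{\left(w \right)} = w 2 w = 2 w^{2}$)
$T{\left(176 \right)} - F{\left(A,640 \right)} = 2 \cdot 176^{2} - 406 = 2 \cdot 30976 - 406 = 61952 - 406 = 61546$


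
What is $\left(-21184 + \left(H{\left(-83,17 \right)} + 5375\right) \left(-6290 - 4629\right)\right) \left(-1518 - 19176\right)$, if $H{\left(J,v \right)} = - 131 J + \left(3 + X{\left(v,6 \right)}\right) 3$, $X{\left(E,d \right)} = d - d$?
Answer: $3673834108698$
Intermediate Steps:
$X{\left(E,d \right)} = 0$
$H{\left(J,v \right)} = 9 - 131 J$ ($H{\left(J,v \right)} = - 131 J + \left(3 + 0\right) 3 = - 131 J + 3 \cdot 3 = - 131 J + 9 = 9 - 131 J$)
$\left(-21184 + \left(H{\left(-83,17 \right)} + 5375\right) \left(-6290 - 4629\right)\right) \left(-1518 - 19176\right) = \left(-21184 + \left(\left(9 - -10873\right) + 5375\right) \left(-6290 - 4629\right)\right) \left(-1518 - 19176\right) = \left(-21184 + \left(\left(9 + 10873\right) + 5375\right) \left(-10919\right)\right) \left(-20694\right) = \left(-21184 + \left(10882 + 5375\right) \left(-10919\right)\right) \left(-20694\right) = \left(-21184 + 16257 \left(-10919\right)\right) \left(-20694\right) = \left(-21184 - 177510183\right) \left(-20694\right) = \left(-177531367\right) \left(-20694\right) = 3673834108698$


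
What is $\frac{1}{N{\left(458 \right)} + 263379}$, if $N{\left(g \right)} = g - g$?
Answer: $\frac{1}{263379} \approx 3.7968 \cdot 10^{-6}$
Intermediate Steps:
$N{\left(g \right)} = 0$
$\frac{1}{N{\left(458 \right)} + 263379} = \frac{1}{0 + 263379} = \frac{1}{263379}$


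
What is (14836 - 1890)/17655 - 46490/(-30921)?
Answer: 12334184/5514245 ≈ 2.2368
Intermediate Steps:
(14836 - 1890)/17655 - 46490/(-30921) = 12946*(1/17655) - 46490*(-1/30921) = 12946/17655 + 46490/30921 = 12334184/5514245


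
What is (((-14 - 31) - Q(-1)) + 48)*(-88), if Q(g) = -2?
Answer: -440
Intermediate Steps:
(((-14 - 31) - Q(-1)) + 48)*(-88) = (((-14 - 31) - 1*(-2)) + 48)*(-88) = ((-45 + 2) + 48)*(-88) = (-43 + 48)*(-88) = 5*(-88) = -440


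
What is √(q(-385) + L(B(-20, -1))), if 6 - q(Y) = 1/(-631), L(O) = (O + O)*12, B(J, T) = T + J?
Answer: 77*I*√33443/631 ≈ 22.316*I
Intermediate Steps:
B(J, T) = J + T
L(O) = 24*O (L(O) = (2*O)*12 = 24*O)
q(Y) = 3787/631 (q(Y) = 6 - 1/(-631) = 6 - 1*(-1/631) = 6 + 1/631 = 3787/631)
√(q(-385) + L(B(-20, -1))) = √(3787/631 + 24*(-20 - 1)) = √(3787/631 + 24*(-21)) = √(3787/631 - 504) = √(-314237/631) = 77*I*√33443/631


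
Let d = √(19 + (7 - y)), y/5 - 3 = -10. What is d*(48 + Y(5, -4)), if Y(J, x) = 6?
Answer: 54*√61 ≈ 421.75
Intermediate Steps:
y = -35 (y = 15 + 5*(-10) = 15 - 50 = -35)
d = √61 (d = √(19 + (7 - 1*(-35))) = √(19 + (7 + 35)) = √(19 + 42) = √61 ≈ 7.8102)
d*(48 + Y(5, -4)) = √61*(48 + 6) = √61*54 = 54*√61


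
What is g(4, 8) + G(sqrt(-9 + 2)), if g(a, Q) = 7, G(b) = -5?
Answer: 2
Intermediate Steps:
g(4, 8) + G(sqrt(-9 + 2)) = 7 - 5 = 2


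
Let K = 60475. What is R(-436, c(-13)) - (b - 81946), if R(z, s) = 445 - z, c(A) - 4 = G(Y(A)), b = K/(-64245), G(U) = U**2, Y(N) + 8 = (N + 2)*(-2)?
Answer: 1064256218/12849 ≈ 82828.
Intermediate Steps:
Y(N) = -12 - 2*N (Y(N) = -8 + (N + 2)*(-2) = -8 + (2 + N)*(-2) = -8 + (-4 - 2*N) = -12 - 2*N)
b = -12095/12849 (b = 60475/(-64245) = 60475*(-1/64245) = -12095/12849 ≈ -0.94132)
c(A) = 4 + (-12 - 2*A)**2
R(-436, c(-13)) - (b - 81946) = (445 - 1*(-436)) - (-12095/12849 - 81946) = (445 + 436) - 1*(-1052936249/12849) = 881 + 1052936249/12849 = 1064256218/12849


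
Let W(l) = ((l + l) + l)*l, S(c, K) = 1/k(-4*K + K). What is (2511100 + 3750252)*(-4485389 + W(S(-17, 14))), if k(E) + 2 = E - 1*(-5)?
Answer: -14238891882404144/507 ≈ -2.8085e+13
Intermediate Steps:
k(E) = 3 + E (k(E) = -2 + (E - 1*(-5)) = -2 + (E + 5) = -2 + (5 + E) = 3 + E)
S(c, K) = 1/(3 - 3*K) (S(c, K) = 1/(3 + (-4*K + K)) = 1/(3 - 3*K))
W(l) = 3*l**2 (W(l) = (2*l + l)*l = (3*l)*l = 3*l**2)
(2511100 + 3750252)*(-4485389 + W(S(-17, 14))) = (2511100 + 3750252)*(-4485389 + 3*(-1/(-3 + 3*14))**2) = 6261352*(-4485389 + 3*(-1/(-3 + 42))**2) = 6261352*(-4485389 + 3*(-1/39)**2) = 6261352*(-4485389 + 3*(1/1521)) = 6261352*(-4485389 + 1/507) = 6261352*(-2274092222/507) = -14238891882404144/507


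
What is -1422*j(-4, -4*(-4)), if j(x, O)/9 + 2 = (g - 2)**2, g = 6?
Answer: -179172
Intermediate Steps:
j(x, O) = 126 (j(x, O) = -18 + 9*(6 - 2)**2 = -18 + 9*4**2 = -18 + 9*16 = -18 + 144 = 126)
-1422*j(-4, -4*(-4)) = -1422*126 = -179172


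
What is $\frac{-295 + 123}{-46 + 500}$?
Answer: $- \frac{86}{227} \approx -0.37885$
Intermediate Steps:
$\frac{-295 + 123}{-46 + 500} = - \frac{172}{454} = \left(-172\right) \frac{1}{454} = - \frac{86}{227}$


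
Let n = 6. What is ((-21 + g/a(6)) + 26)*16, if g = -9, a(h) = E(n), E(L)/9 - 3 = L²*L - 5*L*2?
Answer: 12704/159 ≈ 79.899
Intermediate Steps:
E(L) = 27 - 90*L + 9*L³ (E(L) = 27 + 9*(L²*L - 5*L*2) = 27 + 9*(L³ - 10*L) = 27 + (-90*L + 9*L³) = 27 - 90*L + 9*L³)
a(h) = 1431 (a(h) = 27 - 90*6 + 9*6³ = 27 - 540 + 9*216 = 27 - 540 + 1944 = 1431)
((-21 + g/a(6)) + 26)*16 = ((-21 - 9/1431) + 26)*16 = ((-21 - 9*1/1431) + 26)*16 = ((-21 - 1/159) + 26)*16 = (-3340/159 + 26)*16 = (794/159)*16 = 12704/159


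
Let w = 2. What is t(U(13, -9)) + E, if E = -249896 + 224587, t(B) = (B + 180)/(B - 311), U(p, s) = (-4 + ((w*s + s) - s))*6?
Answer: -11211935/443 ≈ -25309.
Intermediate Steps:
U(p, s) = -24 + 12*s (U(p, s) = (-4 + ((2*s + s) - s))*6 = (-4 + (3*s - s))*6 = (-4 + 2*s)*6 = -24 + 12*s)
t(B) = (180 + B)/(-311 + B)
E = -25309
t(U(13, -9)) + E = (180 + (-24 + 12*(-9)))/(-311 + (-24 + 12*(-9))) - 25309 = (180 + (-24 - 108))/(-311 + (-24 - 108)) - 25309 = (180 - 132)/(-311 - 132) - 25309 = 48/(-443) - 25309 = -1/443*48 - 25309 = -48/443 - 25309 = -11211935/443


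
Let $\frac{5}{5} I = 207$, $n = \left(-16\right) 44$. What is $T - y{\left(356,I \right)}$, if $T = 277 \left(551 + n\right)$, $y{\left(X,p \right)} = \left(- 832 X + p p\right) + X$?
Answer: $210606$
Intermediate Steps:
$n = -704$
$I = 207$
$y{\left(X,p \right)} = p^{2} - 831 X$ ($y{\left(X,p \right)} = \left(- 832 X + p^{2}\right) + X = \left(p^{2} - 832 X\right) + X = p^{2} - 831 X$)
$T = -42381$ ($T = 277 \left(551 - 704\right) = 277 \left(-153\right) = -42381$)
$T - y{\left(356,I \right)} = -42381 - \left(207^{2} - 295836\right) = -42381 - \left(42849 - 295836\right) = -42381 - -252987 = -42381 + 252987 = 210606$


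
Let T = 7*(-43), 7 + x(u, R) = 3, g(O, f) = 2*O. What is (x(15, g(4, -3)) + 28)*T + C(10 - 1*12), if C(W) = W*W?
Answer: -7220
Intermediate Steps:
x(u, R) = -4 (x(u, R) = -7 + 3 = -4)
C(W) = W**2
T = -301
(x(15, g(4, -3)) + 28)*T + C(10 - 1*12) = (-4 + 28)*(-301) + (10 - 1*12)**2 = 24*(-301) + (10 - 12)**2 = -7224 + (-2)**2 = -7224 + 4 = -7220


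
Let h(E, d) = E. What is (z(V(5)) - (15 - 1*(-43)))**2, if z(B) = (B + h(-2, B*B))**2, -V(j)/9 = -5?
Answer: 3207681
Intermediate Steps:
V(j) = 45 (V(j) = -9*(-5) = 45)
z(B) = (-2 + B)**2 (z(B) = (B - 2)**2 = (-2 + B)**2)
(z(V(5)) - (15 - 1*(-43)))**2 = ((-2 + 45)**2 - (15 - 1*(-43)))**2 = (43**2 - (15 + 43))**2 = (1849 - 1*58)**2 = (1849 - 58)**2 = 1791**2 = 3207681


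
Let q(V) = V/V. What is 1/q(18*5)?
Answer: 1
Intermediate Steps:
q(V) = 1
1/q(18*5) = 1/1 = 1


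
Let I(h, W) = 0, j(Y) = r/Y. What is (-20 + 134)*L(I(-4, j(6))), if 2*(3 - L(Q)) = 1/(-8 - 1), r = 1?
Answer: 1045/3 ≈ 348.33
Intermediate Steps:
j(Y) = 1/Y
L(Q) = 55/18 (L(Q) = 3 - 1/(2*(-8 - 1)) = 3 - 1/2/(-9) = 3 - 1/2*(-1/9) = 3 + 1/18 = 55/18)
(-20 + 134)*L(I(-4, j(6))) = (-20 + 134)*(55/18) = 114*(55/18) = 1045/3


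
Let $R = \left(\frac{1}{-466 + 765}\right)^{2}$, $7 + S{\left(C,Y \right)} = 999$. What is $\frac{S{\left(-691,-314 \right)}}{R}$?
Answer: $88685792$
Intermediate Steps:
$S{\left(C,Y \right)} = 992$ ($S{\left(C,Y \right)} = -7 + 999 = 992$)
$R = \frac{1}{89401}$ ($R = \left(\frac{1}{299}\right)^{2} = \frac{1}{89401} \approx 1.1186 \cdot 10^{-5}$)
$\frac{S{\left(-691,-314 \right)}}{R} = 992 \frac{1}{\frac{1}{89401}} = 992 \cdot 89401 = 88685792$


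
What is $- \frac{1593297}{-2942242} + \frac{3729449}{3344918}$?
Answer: $\frac{4075597324826}{2460389556539} \approx 1.6565$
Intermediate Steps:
$- \frac{1593297}{-2942242} + \frac{3729449}{3344918} = \left(-1593297\right) \left(- \frac{1}{2942242}\right) + 3729449 \cdot \frac{1}{3344918} = \frac{1593297}{2942242} + \frac{3729449}{3344918} = \frac{4075597324826}{2460389556539}$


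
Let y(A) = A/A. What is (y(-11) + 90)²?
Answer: 8281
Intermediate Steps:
y(A) = 1
(y(-11) + 90)² = (1 + 90)² = 91² = 8281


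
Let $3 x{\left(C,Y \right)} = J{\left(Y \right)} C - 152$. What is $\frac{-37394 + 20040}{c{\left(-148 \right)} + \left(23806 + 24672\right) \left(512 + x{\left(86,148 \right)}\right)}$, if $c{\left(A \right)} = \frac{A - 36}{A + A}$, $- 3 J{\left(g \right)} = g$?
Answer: $\frac{5778882}{15382650929} \approx 0.00037568$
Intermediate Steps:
$J{\left(g \right)} = - \frac{g}{3}$
$c{\left(A \right)} = \frac{-36 + A}{2 A}$
$x{\left(C,Y \right)} = - \frac{152}{3} - \frac{C Y}{9}$ ($x{\left(C,Y \right)} = \frac{- \frac{Y}{3} C - 152}{3} = \frac{- \frac{C Y}{3} - 152}{3} = \frac{-152 - \frac{C Y}{3}}{3} = - \frac{152}{3} - \frac{C Y}{9}$)
$\frac{-37394 + 20040}{c{\left(-148 \right)} + \left(23806 + 24672\right) \left(512 + x{\left(86,148 \right)}\right)} = \frac{-37394 + 20040}{\frac{-36 - 148}{2 \left(-148\right)} + \left(23806 + 24672\right) \left(512 - \left(\frac{152}{3} + \frac{86}{9} \cdot 148\right)\right)} = - \frac{17354}{\frac{1}{2} \left(- \frac{1}{148}\right) \left(-184\right) + 48478 \left(512 - \frac{13184}{9}\right)} = - \frac{17354}{\frac{23}{37} + 48478 \left(512 - \frac{13184}{9}\right)} = - \frac{17354}{\frac{23}{37} + 48478 \left(- \frac{8576}{9}\right)} = - \frac{17354}{\frac{23}{37} - \frac{415747328}{9}} = - \frac{17354}{- \frac{15382650929}{333}} = \left(-17354\right) \left(- \frac{333}{15382650929}\right) = \frac{5778882}{15382650929}$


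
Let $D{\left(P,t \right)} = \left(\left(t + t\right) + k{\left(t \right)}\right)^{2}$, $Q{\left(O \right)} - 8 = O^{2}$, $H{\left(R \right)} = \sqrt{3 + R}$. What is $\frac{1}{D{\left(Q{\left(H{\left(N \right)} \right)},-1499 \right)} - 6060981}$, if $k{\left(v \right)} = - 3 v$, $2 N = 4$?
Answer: $- \frac{1}{3813980} \approx -2.6219 \cdot 10^{-7}$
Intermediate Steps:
$N = 2$ ($N = \frac{1}{2} \cdot 4 = 2$)
$Q{\left(O \right)} = 8 + O^{2}$
$D{\left(P,t \right)} = t^{2}$ ($D{\left(P,t \right)} = \left(\left(t + t\right) - 3 t\right)^{2} = \left(2 t - 3 t\right)^{2} = \left(- t\right)^{2} = t^{2}$)
$\frac{1}{D{\left(Q{\left(H{\left(N \right)} \right)},-1499 \right)} - 6060981} = \frac{1}{\left(-1499\right)^{2} - 6060981} = \frac{1}{2247001 - 6060981} = \frac{1}{-3813980} = - \frac{1}{3813980}$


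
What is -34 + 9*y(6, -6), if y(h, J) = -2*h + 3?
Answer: -115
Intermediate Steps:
y(h, J) = 3 - 2*h
-34 + 9*y(6, -6) = -34 + 9*(3 - 2*6) = -34 + 9*(3 - 12) = -34 + 9*(-9) = -34 - 81 = -115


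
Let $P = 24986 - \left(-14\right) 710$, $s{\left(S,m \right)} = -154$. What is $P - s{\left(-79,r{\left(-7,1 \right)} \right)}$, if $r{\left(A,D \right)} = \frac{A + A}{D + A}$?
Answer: $35080$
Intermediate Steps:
$r{\left(A,D \right)} = \frac{2 A}{A + D}$
$P = 34926$ ($P = 24986 - -9940 = 24986 + 9940 = 34926$)
$P - s{\left(-79,r{\left(-7,1 \right)} \right)} = 34926 - -154 = 34926 + 154 = 35080$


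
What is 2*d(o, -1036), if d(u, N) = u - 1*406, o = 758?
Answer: 704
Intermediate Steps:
d(u, N) = -406 + u (d(u, N) = u - 406 = -406 + u)
2*d(o, -1036) = 2*(-406 + 758) = 2*352 = 704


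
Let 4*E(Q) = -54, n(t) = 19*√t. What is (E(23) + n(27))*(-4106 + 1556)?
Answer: 34425 - 145350*√3 ≈ -2.1733e+5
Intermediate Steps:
E(Q) = -27/2 (E(Q) = (¼)*(-54) = -27/2)
(E(23) + n(27))*(-4106 + 1556) = (-27/2 + 19*√27)*(-4106 + 1556) = (-27/2 + 19*(3*√3))*(-2550) = (-27/2 + 57*√3)*(-2550) = 34425 - 145350*√3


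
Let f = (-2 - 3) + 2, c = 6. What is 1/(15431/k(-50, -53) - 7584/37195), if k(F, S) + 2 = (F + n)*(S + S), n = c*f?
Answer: 268027170/519305741 ≈ 0.51613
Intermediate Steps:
f = -3 (f = -5 + 2 = -3)
n = -18 (n = 6*(-3) = -18)
k(F, S) = -2 + 2*S*(-18 + F) (k(F, S) = -2 + (F - 18)*(S + S) = -2 + (-18 + F)*(2*S) = -2 + 2*S*(-18 + F))
1/(15431/k(-50, -53) - 7584/37195) = 1/(15431/(-2 - 36*(-53) + 2*(-50)*(-53)) - 7584/37195) = 1/(15431/(-2 + 1908 + 5300) - 7584*1/37195) = 1/(15431/7206 - 7584/37195) = 1/(519305741/268027170) = 268027170/519305741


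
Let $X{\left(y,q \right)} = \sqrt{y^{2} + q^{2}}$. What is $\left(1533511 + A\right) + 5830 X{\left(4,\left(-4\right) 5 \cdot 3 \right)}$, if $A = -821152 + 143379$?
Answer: $855738 + 23320 \sqrt{226} \approx 1.2063 \cdot 10^{6}$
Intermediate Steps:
$A = -677773$
$X{\left(y,q \right)} = \sqrt{q^{2} + y^{2}}$
$\left(1533511 + A\right) + 5830 X{\left(4,\left(-4\right) 5 \cdot 3 \right)} = \left(1533511 - 677773\right) + 5830 \sqrt{\left(\left(-4\right) 5 \cdot 3\right)^{2} + 4^{2}} = 855738 + 5830 \sqrt{\left(\left(-20\right) 3\right)^{2} + 16} = 855738 + 5830 \sqrt{\left(-60\right)^{2} + 16} = 855738 + 5830 \sqrt{3600 + 16} = 855738 + 5830 \sqrt{3616} = 855738 + 5830 \cdot 4 \sqrt{226} = 855738 + 23320 \sqrt{226}$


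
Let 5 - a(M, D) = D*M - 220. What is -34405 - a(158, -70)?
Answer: -45690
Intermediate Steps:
a(M, D) = 225 - D*M (a(M, D) = 5 - (D*M - 220) = 5 - (-220 + D*M) = 5 + (220 - D*M) = 225 - D*M)
-34405 - a(158, -70) = -34405 - (225 - 1*(-70)*158) = -34405 - (225 + 11060) = -34405 - 1*11285 = -34405 - 11285 = -45690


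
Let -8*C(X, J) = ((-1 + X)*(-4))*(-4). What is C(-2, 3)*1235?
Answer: 7410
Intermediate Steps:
C(X, J) = 2 - 2*X (C(X, J) = -(-1 + X)*(-4)*(-4)/8 = -(4 - 4*X)*(-4)/8 = -(-16 + 16*X)/8 = 2 - 2*X)
C(-2, 3)*1235 = (2 - 2*(-2))*1235 = (2 + 4)*1235 = 6*1235 = 7410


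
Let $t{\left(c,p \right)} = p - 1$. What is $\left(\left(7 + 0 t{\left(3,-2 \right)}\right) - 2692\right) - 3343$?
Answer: $-6028$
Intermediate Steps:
$t{\left(c,p \right)} = -1 + p$
$\left(\left(7 + 0 t{\left(3,-2 \right)}\right) - 2692\right) - 3343 = \left(\left(7 + 0 \left(-1 - 2\right)\right) - 2692\right) - 3343 = \left(\left(7 + 0 \left(-3\right)\right) - 2692\right) - 3343 = \left(\left(7 + 0\right) - 2692\right) - 3343 = \left(7 - 2692\right) - 3343 = -2685 - 3343 = -6028$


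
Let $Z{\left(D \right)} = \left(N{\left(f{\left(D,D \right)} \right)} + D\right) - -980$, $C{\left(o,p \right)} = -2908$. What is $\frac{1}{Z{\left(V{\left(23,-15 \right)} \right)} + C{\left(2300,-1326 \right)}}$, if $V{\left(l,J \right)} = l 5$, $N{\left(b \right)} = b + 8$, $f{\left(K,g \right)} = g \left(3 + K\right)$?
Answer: $\frac{1}{11765} \approx 8.4998 \cdot 10^{-5}$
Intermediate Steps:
$N{\left(b \right)} = 8 + b$
$V{\left(l,J \right)} = 5 l$
$Z{\left(D \right)} = 988 + D + D \left(3 + D\right)$ ($Z{\left(D \right)} = \left(\left(8 + D \left(3 + D\right)\right) + D\right) - -980 = \left(8 + D + D \left(3 + D\right)\right) + 980 = 988 + D + D \left(3 + D\right)$)
$\frac{1}{Z{\left(V{\left(23,-15 \right)} \right)} + C{\left(2300,-1326 \right)}} = \frac{1}{\left(988 + 5 \cdot 23 + 5 \cdot 23 \left(3 + 5 \cdot 23\right)\right) - 2908} = \frac{1}{\left(988 + 115 + 115 \left(3 + 115\right)\right) - 2908} = \frac{1}{\left(988 + 115 + 115 \cdot 118\right) - 2908} = \frac{1}{\left(988 + 115 + 13570\right) - 2908} = \frac{1}{14673 - 2908} = \frac{1}{11765}$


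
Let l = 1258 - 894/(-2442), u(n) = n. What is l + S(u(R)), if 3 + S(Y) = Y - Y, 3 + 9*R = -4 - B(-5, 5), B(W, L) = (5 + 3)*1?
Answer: 510934/407 ≈ 1255.4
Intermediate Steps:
B(W, L) = 8 (B(W, L) = 8*1 = 8)
R = -5/3 (R = -⅓ + (-4 - 1*8)/9 = -⅓ + (-4 - 8)/9 = -⅓ + (⅑)*(-12) = -⅓ - 4/3 = -5/3 ≈ -1.6667)
S(Y) = -3 (S(Y) = -3 + (Y - Y) = -3 + 0 = -3)
l = 512155/407 (l = 1258 - 894*(-1/2442) = 1258 + 149/407 = 512155/407 ≈ 1258.4)
l + S(u(R)) = 512155/407 - 3 = 510934/407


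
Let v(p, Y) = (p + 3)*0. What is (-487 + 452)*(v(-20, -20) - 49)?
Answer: 1715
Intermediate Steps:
v(p, Y) = 0 (v(p, Y) = (3 + p)*0 = 0)
(-487 + 452)*(v(-20, -20) - 49) = (-487 + 452)*(0 - 49) = -35*(-49) = 1715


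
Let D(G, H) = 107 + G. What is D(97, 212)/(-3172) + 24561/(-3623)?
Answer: -19661646/2873039 ≈ -6.8435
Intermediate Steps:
D(97, 212)/(-3172) + 24561/(-3623) = (107 + 97)/(-3172) + 24561/(-3623) = 204*(-1/3172) + 24561*(-1/3623) = -51/793 - 24561/3623 = -19661646/2873039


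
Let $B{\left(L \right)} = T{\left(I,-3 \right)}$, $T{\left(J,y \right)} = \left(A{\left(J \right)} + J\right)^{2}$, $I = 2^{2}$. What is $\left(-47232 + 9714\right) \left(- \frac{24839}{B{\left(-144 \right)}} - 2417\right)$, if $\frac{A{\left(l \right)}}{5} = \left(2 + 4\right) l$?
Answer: $\frac{697621528929}{7688} \approx 9.0742 \cdot 10^{7}$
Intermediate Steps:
$I = 4$
$A{\left(l \right)} = 30 l$ ($A{\left(l \right)} = 5 \left(2 + 4\right) l = 5 \cdot 6 l = 30 l$)
$T{\left(J,y \right)} = 961 J^{2}$ ($T{\left(J,y \right)} = \left(30 J + J\right)^{2} = \left(31 J\right)^{2} = 961 J^{2}$)
$B{\left(L \right)} = 15376$ ($B{\left(L \right)} = 961 \cdot 4^{2} = 961 \cdot 16 = 15376$)
$\left(-47232 + 9714\right) \left(- \frac{24839}{B{\left(-144 \right)}} - 2417\right) = \left(-47232 + 9714\right) \left(- \frac{24839}{15376} - 2417\right) = - 37518 \left(\left(-24839\right) \frac{1}{15376} - 2417\right) = - 37518 \left(- \frac{24839}{15376} - 2417\right) = \left(-37518\right) \left(- \frac{37188631}{15376}\right) = \frac{697621528929}{7688}$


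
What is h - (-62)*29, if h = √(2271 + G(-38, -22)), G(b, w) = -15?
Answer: 1798 + 4*√141 ≈ 1845.5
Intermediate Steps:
h = 4*√141 (h = √(2271 - 15) = √2256 = 4*√141 ≈ 47.497)
h - (-62)*29 = 4*√141 - (-62)*29 = 4*√141 - 1*(-1798) = 4*√141 + 1798 = 1798 + 4*√141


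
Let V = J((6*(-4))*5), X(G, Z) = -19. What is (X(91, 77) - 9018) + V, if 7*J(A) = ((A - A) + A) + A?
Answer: -63499/7 ≈ -9071.3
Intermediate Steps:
J(A) = 2*A/7 (J(A) = (((A - A) + A) + A)/7 = ((0 + A) + A)/7 = (A + A)/7 = (2*A)/7 = 2*A/7)
V = -240/7 (V = 2*((6*(-4))*5)/7 = 2*(-24*5)/7 = (2/7)*(-120) = -240/7 ≈ -34.286)
(X(91, 77) - 9018) + V = (-19 - 9018) - 240/7 = -9037 - 240/7 = -63499/7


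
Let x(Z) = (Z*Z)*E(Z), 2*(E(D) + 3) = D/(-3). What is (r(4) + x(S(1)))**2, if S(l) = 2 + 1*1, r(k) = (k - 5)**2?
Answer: 3721/4 ≈ 930.25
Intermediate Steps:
E(D) = -3 - D/6 (E(D) = -3 + (D/(-3))/2 = -3 + (D*(-1/3))/2 = -3 + (-D/3)/2 = -3 - D/6)
r(k) = (-5 + k)**2
S(l) = 3 (S(l) = 2 + 1 = 3)
x(Z) = Z**2*(-3 - Z/6) (x(Z) = (Z*Z)*(-3 - Z/6) = Z**2*(-3 - Z/6))
(r(4) + x(S(1)))**2 = ((-5 + 4)**2 + (1/6)*3**2*(-18 - 1*3))**2 = ((-1)**2 + (1/6)*9*(-18 - 3))**2 = (1 + (1/6)*9*(-21))**2 = (1 - 63/2)**2 = (-61/2)**2 = 3721/4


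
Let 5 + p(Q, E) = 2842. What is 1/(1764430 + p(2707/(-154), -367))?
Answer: 1/1767267 ≈ 5.6585e-7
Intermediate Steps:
p(Q, E) = 2837 (p(Q, E) = -5 + 2842 = 2837)
1/(1764430 + p(2707/(-154), -367)) = 1/(1764430 + 2837) = 1/1767267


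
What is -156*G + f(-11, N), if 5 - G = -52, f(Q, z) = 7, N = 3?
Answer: -8885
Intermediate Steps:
G = 57 (G = 5 - 1*(-52) = 5 + 52 = 57)
-156*G + f(-11, N) = -156*57 + 7 = -8892 + 7 = -8885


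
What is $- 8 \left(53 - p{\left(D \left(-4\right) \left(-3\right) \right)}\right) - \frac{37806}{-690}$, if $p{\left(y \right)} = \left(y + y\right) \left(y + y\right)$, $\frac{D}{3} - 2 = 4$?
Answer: $\frac{171651621}{115} \approx 1.4926 \cdot 10^{6}$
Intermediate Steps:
$D = 18$ ($D = 6 + 3 \cdot 4 = 6 + 12 = 18$)
$p{\left(y \right)} = 4 y^{2}$ ($p{\left(y \right)} = 2 y 2 y = 4 y^{2}$)
$- 8 \left(53 - p{\left(D \left(-4\right) \left(-3\right) \right)}\right) - \frac{37806}{-690} = - 8 \left(53 - 4 \left(18 \left(-4\right) \left(-3\right)\right)^{2}\right) - \frac{37806}{-690} = - 8 \left(53 - 4 \left(\left(-72\right) \left(-3\right)\right)^{2}\right) - - \frac{6301}{115} = - 8 \left(53 - 4 \cdot 216^{2}\right) + \frac{6301}{115} = - 8 \left(53 - 4 \cdot 46656\right) + \frac{6301}{115} = - 8 \left(53 - 186624\right) + \frac{6301}{115} = \left(-8\right) \left(-186571\right) + \frac{6301}{115} = 1492568 + \frac{6301}{115} = \frac{171651621}{115}$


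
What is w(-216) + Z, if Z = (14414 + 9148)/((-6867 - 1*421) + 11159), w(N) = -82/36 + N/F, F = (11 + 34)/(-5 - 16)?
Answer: 5206391/49770 ≈ 104.61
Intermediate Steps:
F = -15/7 (F = 45/(-21) = 45*(-1/21) = -15/7 ≈ -2.1429)
w(N) = -41/18 - 7*N/15 (w(N) = -82/36 + N/(-15/7) = -82*1/36 + N*(-7/15) = -41/18 - 7*N/15)
Z = 3366/553 (Z = 23562/((-6867 - 421) + 11159) = 23562/(-7288 + 11159) = 23562/3871 = 23562*(1/3871) = 3366/553 ≈ 6.0868)
w(-216) + Z = (-41/18 - 7/15*(-216)) + 3366/553 = (-41/18 + 504/5) + 3366/553 = 8867/90 + 3366/553 = 5206391/49770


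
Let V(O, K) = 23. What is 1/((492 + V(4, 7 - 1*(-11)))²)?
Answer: 1/265225 ≈ 3.7704e-6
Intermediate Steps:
1/((492 + V(4, 7 - 1*(-11)))²) = 1/((492 + 23)²) = 1/(515²) = 1/265225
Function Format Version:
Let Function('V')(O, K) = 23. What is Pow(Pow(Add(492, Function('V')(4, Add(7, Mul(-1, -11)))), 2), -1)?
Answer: Rational(1, 265225) ≈ 3.7704e-6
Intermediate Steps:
Pow(Pow(Add(492, Function('V')(4, Add(7, Mul(-1, -11)))), 2), -1) = Pow(Pow(Add(492, 23), 2), -1) = Pow(Pow(515, 2), -1) = Pow(265225, -1) = Rational(1, 265225)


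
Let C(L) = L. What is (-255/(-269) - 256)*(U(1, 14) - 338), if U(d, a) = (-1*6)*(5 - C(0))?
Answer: 25248112/269 ≈ 93859.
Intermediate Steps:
U(d, a) = -30 (U(d, a) = (-1*6)*(5 - 1*0) = -6*(5 + 0) = -6*5 = -30)
(-255/(-269) - 256)*(U(1, 14) - 338) = (-255/(-269) - 256)*(-30 - 338) = (-255*(-1/269) - 256)*(-368) = (255/269 - 256)*(-368) = -68609/269*(-368) = 25248112/269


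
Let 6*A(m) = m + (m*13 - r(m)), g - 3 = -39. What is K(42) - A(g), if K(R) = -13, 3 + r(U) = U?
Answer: 129/2 ≈ 64.500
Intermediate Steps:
r(U) = -3 + U
g = -36 (g = 3 - 39 = -36)
A(m) = ½ + 13*m/6 (A(m) = (m + (m*13 - (-3 + m)))/6 = (m + (13*m + (3 - m)))/6 = (m + (3 + 12*m))/6 = (3 + 13*m)/6 = ½ + 13*m/6)
K(42) - A(g) = -13 - (½ + (13/6)*(-36)) = -13 - (½ - 78) = -13 - 1*(-155/2) = -13 + 155/2 = 129/2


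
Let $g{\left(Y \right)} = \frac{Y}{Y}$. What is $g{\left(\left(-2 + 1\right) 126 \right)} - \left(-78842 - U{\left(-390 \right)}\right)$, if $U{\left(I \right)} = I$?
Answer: $78453$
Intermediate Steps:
$g{\left(Y \right)} = 1$
$g{\left(\left(-2 + 1\right) 126 \right)} - \left(-78842 - U{\left(-390 \right)}\right) = 1 - \left(-78842 - -390\right) = 1 - \left(-78842 + 390\right) = 1 - -78452 = 1 + 78452 = 78453$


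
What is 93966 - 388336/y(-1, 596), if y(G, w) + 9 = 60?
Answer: 4403930/51 ≈ 86352.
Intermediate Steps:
y(G, w) = 51 (y(G, w) = -9 + 60 = 51)
93966 - 388336/y(-1, 596) = 93966 - 388336/51 = 4403930/51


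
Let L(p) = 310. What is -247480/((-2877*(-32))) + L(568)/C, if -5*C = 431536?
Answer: -238703635/88680648 ≈ -2.6917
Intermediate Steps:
C = -431536/5 (C = -1/5*431536 = -431536/5 ≈ -86307.)
-247480/((-2877*(-32))) + L(568)/C = -247480/((-2877*(-32))) + 310/(-431536/5) = -247480/92064 + 310*(-5/431536) = -247480*1/92064 - 775/215768 = -30935/11508 - 775/215768 = -238703635/88680648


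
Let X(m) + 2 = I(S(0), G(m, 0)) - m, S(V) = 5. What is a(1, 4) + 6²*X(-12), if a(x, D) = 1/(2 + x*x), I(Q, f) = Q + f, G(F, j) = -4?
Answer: 1189/3 ≈ 396.33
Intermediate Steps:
a(x, D) = 1/(2 + x²)
X(m) = -1 - m (X(m) = -2 + ((5 - 4) - m) = -2 + (1 - m) = -1 - m)
a(1, 4) + 6²*X(-12) = 1/(2 + 1²) + 6²*(-1 - 1*(-12)) = 1/(2 + 1) + 36*(-1 + 12) = 1/3 + 36*11 = ⅓ + 396 = 1189/3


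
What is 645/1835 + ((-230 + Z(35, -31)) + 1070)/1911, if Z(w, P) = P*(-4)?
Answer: 600307/701337 ≈ 0.85595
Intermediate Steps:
Z(w, P) = -4*P
645/1835 + ((-230 + Z(35, -31)) + 1070)/1911 = 645/1835 + ((-230 - 4*(-31)) + 1070)/1911 = 645*(1/1835) + ((-230 + 124) + 1070)*(1/1911) = 129/367 + (-106 + 1070)*(1/1911) = 129/367 + 964*(1/1911) = 129/367 + 964/1911 = 600307/701337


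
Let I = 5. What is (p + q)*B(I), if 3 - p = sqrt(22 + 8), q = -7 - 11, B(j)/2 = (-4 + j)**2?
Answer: -30 - 2*sqrt(30) ≈ -40.954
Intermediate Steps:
B(j) = 2*(-4 + j)**2
q = -18
p = 3 - sqrt(30) (p = 3 - sqrt(22 + 8) = 3 - sqrt(30) ≈ -2.4772)
(p + q)*B(I) = ((3 - sqrt(30)) - 18)*(2*(-4 + 5)**2) = (-15 - sqrt(30))*(2*1**2) = (-15 - sqrt(30))*(2*1) = (-15 - sqrt(30))*2 = -30 - 2*sqrt(30)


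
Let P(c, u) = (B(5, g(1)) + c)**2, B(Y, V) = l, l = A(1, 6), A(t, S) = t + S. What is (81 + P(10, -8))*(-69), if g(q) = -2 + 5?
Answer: -25530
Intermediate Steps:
g(q) = 3
A(t, S) = S + t
l = 7 (l = 6 + 1 = 7)
B(Y, V) = 7
P(c, u) = (7 + c)**2
(81 + P(10, -8))*(-69) = (81 + (7 + 10)**2)*(-69) = (81 + 17**2)*(-69) = (81 + 289)*(-69) = 370*(-69) = -25530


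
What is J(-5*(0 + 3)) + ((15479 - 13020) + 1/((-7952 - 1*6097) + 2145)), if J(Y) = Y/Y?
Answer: 29283839/11904 ≈ 2460.0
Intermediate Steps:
J(Y) = 1
J(-5*(0 + 3)) + ((15479 - 13020) + 1/((-7952 - 1*6097) + 2145)) = 1 + ((15479 - 13020) + 1/((-7952 - 1*6097) + 2145)) = 1 + (2459 + 1/((-7952 - 6097) + 2145)) = 1 + (2459 + 1/(-14049 + 2145)) = 1 + (2459 + 1/(-11904)) = 1 + (2459 - 1/11904) = 1 + 29271935/11904 = 29283839/11904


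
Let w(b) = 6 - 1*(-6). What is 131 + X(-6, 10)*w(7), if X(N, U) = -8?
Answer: 35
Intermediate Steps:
w(b) = 12 (w(b) = 6 + 6 = 12)
131 + X(-6, 10)*w(7) = 131 - 8*12 = 131 - 96 = 35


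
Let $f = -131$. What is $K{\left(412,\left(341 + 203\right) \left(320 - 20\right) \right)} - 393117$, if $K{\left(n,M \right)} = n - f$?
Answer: $-392574$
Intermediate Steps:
$K{\left(n,M \right)} = 131 + n$ ($K{\left(n,M \right)} = n - -131 = n + 131 = 131 + n$)
$K{\left(412,\left(341 + 203\right) \left(320 - 20\right) \right)} - 393117 = \left(131 + 412\right) - 393117 = 543 - 393117 = -392574$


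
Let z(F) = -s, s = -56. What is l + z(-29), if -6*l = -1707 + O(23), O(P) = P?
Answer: 1010/3 ≈ 336.67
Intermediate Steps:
z(F) = 56 (z(F) = -1*(-56) = 56)
l = 842/3 (l = -(-1707 + 23)/6 = -1/6*(-1684) = 842/3 ≈ 280.67)
l + z(-29) = 842/3 + 56 = 1010/3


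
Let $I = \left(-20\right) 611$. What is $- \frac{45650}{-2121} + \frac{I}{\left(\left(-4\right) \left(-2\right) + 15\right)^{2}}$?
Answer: $- \frac{1769770}{1122009} \approx -1.5773$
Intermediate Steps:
$I = -12220$
$- \frac{45650}{-2121} + \frac{I}{\left(\left(-4\right) \left(-2\right) + 15\right)^{2}} = - \frac{45650}{-2121} - \frac{12220}{\left(\left(-4\right) \left(-2\right) + 15\right)^{2}} = \left(-45650\right) \left(- \frac{1}{2121}\right) - \frac{12220}{\left(8 + 15\right)^{2}} = \frac{45650}{2121} - \frac{12220}{23^{2}} = \frac{45650}{2121} - \frac{12220}{529} = - \frac{1769770}{1122009}$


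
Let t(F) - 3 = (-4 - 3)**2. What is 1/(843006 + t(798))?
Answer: 1/843058 ≈ 1.1862e-6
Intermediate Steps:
t(F) = 52 (t(F) = 3 + (-4 - 3)**2 = 3 + (-7)**2 = 3 + 49 = 52)
1/(843006 + t(798)) = 1/(843006 + 52) = 1/843058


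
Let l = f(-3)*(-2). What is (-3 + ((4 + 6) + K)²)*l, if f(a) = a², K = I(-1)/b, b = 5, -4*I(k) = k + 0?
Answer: -352809/200 ≈ -1764.0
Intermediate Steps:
I(k) = -k/4 (I(k) = -(k + 0)/4 = -k/4)
K = 1/20 (K = -¼*(-1)/5 = (¼)*(⅕) = 1/20 ≈ 0.050000)
l = -18 (l = (-3)²*(-2) = 9*(-2) = -18)
(-3 + ((4 + 6) + K)²)*l = (-3 + ((4 + 6) + 1/20)²)*(-18) = (-3 + (10 + 1/20)²)*(-18) = (-3 + (201/20)²)*(-18) = (-3 + 40401/400)*(-18) = (39201/400)*(-18) = -352809/200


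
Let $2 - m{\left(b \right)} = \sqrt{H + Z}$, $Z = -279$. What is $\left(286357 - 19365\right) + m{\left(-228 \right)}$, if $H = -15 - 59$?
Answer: $266994 - i \sqrt{353} \approx 2.6699 \cdot 10^{5} - 18.788 i$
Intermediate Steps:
$H = -74$ ($H = -15 - 59 = -74$)
$m{\left(b \right)} = 2 - i \sqrt{353}$ ($m{\left(b \right)} = 2 - \sqrt{-74 - 279} = 2 - \sqrt{-353} = 2 - i \sqrt{353}$)
$\left(286357 - 19365\right) + m{\left(-228 \right)} = \left(286357 - 19365\right) + \left(2 - i \sqrt{353}\right) = 266992 + \left(2 - i \sqrt{353}\right) = 266994 - i \sqrt{353}$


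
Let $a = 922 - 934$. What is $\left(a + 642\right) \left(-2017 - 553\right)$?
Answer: $-1619100$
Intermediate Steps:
$a = -12$
$\left(a + 642\right) \left(-2017 - 553\right) = \left(-12 + 642\right) \left(-2017 - 553\right) = 630 \left(-2017 + \left(-2020 + 1467\right)\right) = 630 \left(-2017 - 553\right) = 630 \left(-2570\right) = -1619100$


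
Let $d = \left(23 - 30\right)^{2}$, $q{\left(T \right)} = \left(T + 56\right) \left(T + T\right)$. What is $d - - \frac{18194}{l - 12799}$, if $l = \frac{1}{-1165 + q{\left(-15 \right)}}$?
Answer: $\frac{729226032}{15326803} \approx 47.578$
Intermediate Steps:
$q{\left(T \right)} = 2 T \left(56 + T\right)$ ($q{\left(T \right)} = \left(56 + T\right) 2 T = 2 T \left(56 + T\right)$)
$l = - \frac{1}{2395}$ ($l = \frac{1}{-1165 + 2 \left(-15\right) \left(56 - 15\right)} = \frac{1}{-1165 + 2 \left(-15\right) 41} = \frac{1}{-1165 - 1230} = \frac{1}{-2395} = - \frac{1}{2395} \approx -0.00041754$)
$d = 49$ ($d = \left(-7\right)^{2} = 49$)
$d - - \frac{18194}{l - 12799} = 49 - - \frac{18194}{- \frac{1}{2395} - 12799} = 49 - - \frac{18194}{- \frac{30653606}{2395}} = 49 - \left(-18194\right) \left(- \frac{2395}{30653606}\right) = 49 - \frac{21787315}{15326803} = \frac{729226032}{15326803}$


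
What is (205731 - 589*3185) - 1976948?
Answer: -3647182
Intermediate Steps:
(205731 - 589*3185) - 1976948 = (205731 - 1875965) - 1976948 = -1670234 - 1976948 = -3647182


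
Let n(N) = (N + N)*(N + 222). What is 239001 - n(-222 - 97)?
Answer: 177115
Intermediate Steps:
n(N) = 2*N*(222 + N) (n(N) = (2*N)*(222 + N) = 2*N*(222 + N))
239001 - n(-222 - 97) = 239001 - 2*(-222 - 97)*(222 + (-222 - 97)) = 239001 - 2*(-319)*(222 - 319) = 239001 - 2*(-319)*(-97) = 239001 - 1*61886 = 239001 - 61886 = 177115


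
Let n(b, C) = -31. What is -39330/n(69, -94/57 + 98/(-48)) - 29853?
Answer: -886113/31 ≈ -28584.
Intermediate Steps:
-39330/n(69, -94/57 + 98/(-48)) - 29853 = -39330/(-31) - 29853 = -39330*(-1/31) - 29853 = 39330/31 - 29853 = -886113/31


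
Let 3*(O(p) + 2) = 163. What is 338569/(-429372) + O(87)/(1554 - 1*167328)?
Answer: -1039785331/1318124332 ≈ -0.78884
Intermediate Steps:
O(p) = 157/3 (O(p) = -2 + (⅓)*163 = -2 + 163/3 = 157/3)
338569/(-429372) + O(87)/(1554 - 1*167328) = 338569/(-429372) + 157/(3*(1554 - 1*167328)) = 338569*(-1/429372) + 157/(3*(1554 - 167328)) = -338569/429372 + (157/3)/(-165774) = -338569/429372 + (157/3)*(-1/165774) = -338569/429372 - 157/497322 = -1039785331/1318124332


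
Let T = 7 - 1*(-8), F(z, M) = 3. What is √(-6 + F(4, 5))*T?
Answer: 15*I*√3 ≈ 25.981*I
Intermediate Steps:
T = 15 (T = 7 + 8 = 15)
√(-6 + F(4, 5))*T = √(-6 + 3)*15 = √(-3)*15 = (I*√3)*15 = 15*I*√3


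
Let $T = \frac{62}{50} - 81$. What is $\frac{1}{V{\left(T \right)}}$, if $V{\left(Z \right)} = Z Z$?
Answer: $\frac{625}{3976036} \approx 0.00015719$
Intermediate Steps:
$T = - \frac{1994}{25}$ ($T = 62 \cdot \frac{1}{50} - 81 = \frac{31}{25} - 81 = - \frac{1994}{25} \approx -79.76$)
$V{\left(Z \right)} = Z^{2}$
$\frac{1}{V{\left(T \right)}} = \frac{1}{\left(- \frac{1994}{25}\right)^{2}} = \frac{1}{\frac{3976036}{625}} = \frac{625}{3976036}$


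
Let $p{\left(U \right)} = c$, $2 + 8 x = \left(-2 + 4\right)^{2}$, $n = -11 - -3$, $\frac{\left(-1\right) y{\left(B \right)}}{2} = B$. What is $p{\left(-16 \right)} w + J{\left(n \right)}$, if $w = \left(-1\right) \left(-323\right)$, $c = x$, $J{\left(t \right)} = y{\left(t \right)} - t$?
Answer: $\frac{419}{4} \approx 104.75$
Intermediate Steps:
$y{\left(B \right)} = - 2 B$
$n = -8$ ($n = -11 + 3 = -8$)
$x = \frac{1}{4}$ ($x = - \frac{1}{4} + \frac{\left(-2 + 4\right)^{2}}{8} = - \frac{1}{4} + \frac{2^{2}}{8} = - \frac{1}{4} + \frac{1}{8} \cdot 4 = - \frac{1}{4} + \frac{1}{2} = \frac{1}{4} \approx 0.25$)
$J{\left(t \right)} = - 3 t$ ($J{\left(t \right)} = - 2 t - t = - 3 t$)
$c = \frac{1}{4} \approx 0.25$
$p{\left(U \right)} = \frac{1}{4}$
$w = 323$
$p{\left(-16 \right)} w + J{\left(n \right)} = \frac{1}{4} \cdot 323 - -24 = \frac{323}{4} + 24 = \frac{419}{4}$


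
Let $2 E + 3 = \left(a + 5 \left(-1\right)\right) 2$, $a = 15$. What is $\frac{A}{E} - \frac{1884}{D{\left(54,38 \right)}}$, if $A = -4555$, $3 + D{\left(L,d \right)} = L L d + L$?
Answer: $- \frac{336652506}{628201} \approx -535.9$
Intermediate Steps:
$D{\left(L,d \right)} = -3 + L + d L^{2}$ ($D{\left(L,d \right)} = -3 + \left(L L d + L\right) = -3 + \left(L^{2} d + L\right) = -3 + \left(d L^{2} + L\right) = -3 + \left(L + d L^{2}\right) = -3 + L + d L^{2}$)
$E = \frac{17}{2}$ ($E = - \frac{3}{2} + \frac{\left(15 + 5 \left(-1\right)\right) 2}{2} = - \frac{3}{2} + \frac{\left(15 - 5\right) 2}{2} = - \frac{3}{2} + \frac{10 \cdot 2}{2} = - \frac{3}{2} + \frac{1}{2} \cdot 20 = - \frac{3}{2} + 10 = \frac{17}{2} \approx 8.5$)
$\frac{A}{E} - \frac{1884}{D{\left(54,38 \right)}} = - \frac{4555}{\frac{17}{2}} - \frac{1884}{-3 + 54 + 38 \cdot 54^{2}} = \left(-4555\right) \frac{2}{17} - \frac{1884}{-3 + 54 + 38 \cdot 2916} = - \frac{9110}{17} - \frac{1884}{-3 + 54 + 110808} = - \frac{9110}{17} - \frac{1884}{110859} = - \frac{9110}{17} - \frac{628}{36953} = - \frac{336652506}{628201}$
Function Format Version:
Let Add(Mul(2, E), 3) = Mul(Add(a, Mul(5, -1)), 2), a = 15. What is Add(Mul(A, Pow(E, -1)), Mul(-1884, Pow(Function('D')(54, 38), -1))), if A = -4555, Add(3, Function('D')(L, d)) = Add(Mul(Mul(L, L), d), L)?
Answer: Rational(-336652506, 628201) ≈ -535.90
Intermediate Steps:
Function('D')(L, d) = Add(-3, L, Mul(d, Pow(L, 2))) (Function('D')(L, d) = Add(-3, Add(Mul(Mul(L, L), d), L)) = Add(-3, Add(Mul(Pow(L, 2), d), L)) = Add(-3, Add(Mul(d, Pow(L, 2)), L)) = Add(-3, Add(L, Mul(d, Pow(L, 2)))) = Add(-3, L, Mul(d, Pow(L, 2))))
E = Rational(17, 2) (E = Add(Rational(-3, 2), Mul(Rational(1, 2), Mul(Add(15, Mul(5, -1)), 2))) = Add(Rational(-3, 2), Mul(Rational(1, 2), Mul(Add(15, -5), 2))) = Add(Rational(-3, 2), Mul(Rational(1, 2), Mul(10, 2))) = Add(Rational(-3, 2), Mul(Rational(1, 2), 20)) = Add(Rational(-3, 2), 10) = Rational(17, 2) ≈ 8.5000)
Add(Mul(A, Pow(E, -1)), Mul(-1884, Pow(Function('D')(54, 38), -1))) = Add(Mul(-4555, Pow(Rational(17, 2), -1)), Mul(-1884, Pow(Add(-3, 54, Mul(38, Pow(54, 2))), -1))) = Add(Mul(-4555, Rational(2, 17)), Mul(-1884, Pow(Add(-3, 54, Mul(38, 2916)), -1))) = Add(Rational(-9110, 17), Mul(-1884, Pow(Add(-3, 54, 110808), -1))) = Add(Rational(-9110, 17), Mul(-1884, Pow(110859, -1))) = Add(Rational(-9110, 17), Mul(-1884, Rational(1, 110859))) = Add(Rational(-9110, 17), Rational(-628, 36953)) = Rational(-336652506, 628201)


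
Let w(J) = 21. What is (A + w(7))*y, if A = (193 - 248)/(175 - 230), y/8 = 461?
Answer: 81136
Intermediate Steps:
y = 3688 (y = 8*461 = 3688)
A = 1 (A = -55/(-55) = -55*(-1/55) = 1)
(A + w(7))*y = (1 + 21)*3688 = 22*3688 = 81136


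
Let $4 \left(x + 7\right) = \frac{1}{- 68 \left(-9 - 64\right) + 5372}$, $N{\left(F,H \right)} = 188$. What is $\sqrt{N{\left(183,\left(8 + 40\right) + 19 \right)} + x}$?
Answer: $\frac{\sqrt{4834189190}}{5168} \approx 13.454$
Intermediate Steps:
$x = - \frac{289407}{41344}$ ($x = -7 + \frac{1}{4 \left(- 68 \left(-9 - 64\right) + 5372\right)} = -7 + \frac{1}{4 \left(\left(-68\right) \left(-73\right) + 5372\right)} = -7 + \frac{1}{4 \left(4964 + 5372\right)} = -7 + \frac{1}{4 \cdot 10336} = -7 + \frac{1}{4} \cdot \frac{1}{10336} = -7 + \frac{1}{41344} = - \frac{289407}{41344} \approx -7.0$)
$\sqrt{N{\left(183,\left(8 + 40\right) + 19 \right)} + x} = \sqrt{188 - \frac{289407}{41344}} = \sqrt{\frac{7483265}{41344}} = \frac{\sqrt{4834189190}}{5168}$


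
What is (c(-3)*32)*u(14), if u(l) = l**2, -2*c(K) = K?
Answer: 9408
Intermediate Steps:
c(K) = -K/2
(c(-3)*32)*u(14) = (-1/2*(-3)*32)*14**2 = ((3/2)*32)*196 = 48*196 = 9408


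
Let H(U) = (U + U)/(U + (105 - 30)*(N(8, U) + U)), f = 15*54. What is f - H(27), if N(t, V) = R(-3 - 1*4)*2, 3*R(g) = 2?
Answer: 871533/1076 ≈ 809.97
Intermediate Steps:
f = 810
R(g) = 2/3 (R(g) = (1/3)*2 = 2/3)
N(t, V) = 4/3 (N(t, V) = (2/3)*2 = 4/3)
H(U) = 2*U/(100 + 76*U) (H(U) = (U + U)/(U + (105 - 30)*(4/3 + U)) = (2*U)/(U + 75*(4/3 + U)) = (2*U)/(U + (100 + 75*U)) = (2*U)/(100 + 76*U) = 2*U/(100 + 76*U))
f - H(27) = 810 - 27/(2*(25 + 19*27)) = 810 - 27/(2*(25 + 513)) = 810 - 27/(2*538) = 810 - 1*27/1076 = 810 - 27/1076 = 871533/1076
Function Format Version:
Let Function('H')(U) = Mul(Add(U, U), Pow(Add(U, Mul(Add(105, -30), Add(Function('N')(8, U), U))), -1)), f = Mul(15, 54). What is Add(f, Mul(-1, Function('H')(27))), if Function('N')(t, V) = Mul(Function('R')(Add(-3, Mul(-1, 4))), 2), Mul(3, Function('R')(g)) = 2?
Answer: Rational(871533, 1076) ≈ 809.97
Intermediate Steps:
f = 810
Function('R')(g) = Rational(2, 3) (Function('R')(g) = Mul(Rational(1, 3), 2) = Rational(2, 3))
Function('N')(t, V) = Rational(4, 3) (Function('N')(t, V) = Mul(Rational(2, 3), 2) = Rational(4, 3))
Function('H')(U) = Mul(2, U, Pow(Add(100, Mul(76, U)), -1)) (Function('H')(U) = Mul(Add(U, U), Pow(Add(U, Mul(Add(105, -30), Add(Rational(4, 3), U))), -1)) = Mul(Mul(2, U), Pow(Add(U, Mul(75, Add(Rational(4, 3), U))), -1)) = Mul(Mul(2, U), Pow(Add(U, Add(100, Mul(75, U))), -1)) = Mul(Mul(2, U), Pow(Add(100, Mul(76, U)), -1)) = Mul(2, U, Pow(Add(100, Mul(76, U)), -1)))
Add(f, Mul(-1, Function('H')(27))) = Add(810, Mul(-1, Mul(Rational(1, 2), 27, Pow(Add(25, Mul(19, 27)), -1)))) = Add(810, Mul(-1, Mul(Rational(1, 2), 27, Pow(Add(25, 513), -1)))) = Add(810, Mul(-1, Mul(Rational(1, 2), 27, Pow(538, -1)))) = Add(810, Mul(-1, Mul(Rational(1, 2), 27, Rational(1, 538)))) = Add(810, Mul(-1, Rational(27, 1076))) = Add(810, Rational(-27, 1076)) = Rational(871533, 1076)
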